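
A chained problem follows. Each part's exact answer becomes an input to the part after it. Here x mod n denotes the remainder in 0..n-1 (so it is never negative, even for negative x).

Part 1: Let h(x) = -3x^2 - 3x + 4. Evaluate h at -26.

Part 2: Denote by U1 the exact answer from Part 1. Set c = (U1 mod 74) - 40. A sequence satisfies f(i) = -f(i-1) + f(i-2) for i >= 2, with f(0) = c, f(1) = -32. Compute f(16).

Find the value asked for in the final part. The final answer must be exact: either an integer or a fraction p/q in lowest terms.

Part 1: -3*(-26)^2 - 3*(-26)^1 + 4 = (-2028) + (78) + (4) = -1946; answer -1946
Part 2: U1 = -1946; c = 12; f(2) = -1*(-32) + 1*(12) = 44; iterating: f(2)=44, f(3)=-76, f(4)=120, f(5)=-196, f(6)=316, f(7)=-512, f(8)=828, f(9)=-1340, f(10)=2168, f(11)=-3508, f(12)=5676, f(13)=-9184, f(14)=14860, f(15)=-24044, f(16)=38904; answer 38904

38904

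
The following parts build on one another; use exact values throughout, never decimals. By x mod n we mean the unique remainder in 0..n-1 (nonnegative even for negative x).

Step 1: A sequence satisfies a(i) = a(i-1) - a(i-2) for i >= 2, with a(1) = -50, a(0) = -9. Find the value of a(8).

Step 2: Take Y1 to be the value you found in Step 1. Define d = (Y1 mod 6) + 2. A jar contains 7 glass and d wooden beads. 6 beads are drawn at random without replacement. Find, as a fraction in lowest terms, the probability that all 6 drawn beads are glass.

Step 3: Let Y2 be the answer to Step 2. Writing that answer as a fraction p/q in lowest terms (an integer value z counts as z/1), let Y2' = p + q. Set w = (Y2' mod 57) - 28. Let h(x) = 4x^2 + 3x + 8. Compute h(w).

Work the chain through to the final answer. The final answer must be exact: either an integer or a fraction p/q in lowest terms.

53

Step 1: a(2) = 1*(-50) - 1*(-9) = -41; iterating: a(2)=-41, a(3)=9, a(4)=50, a(5)=41, a(6)=-9, a(7)=-50, a(8)=-41; answer -41
Step 2: Y1 = -41; d = 3; total draws C(10,6) = 210; favorable C(7,6) = 7; P = 1/30; answer 1/30
Step 3: Y2 = 1/30; threaded value p + q = 31; w = 3; 4*(3)^2 + 3*(3)^1 + 8 = (36) + (9) + (8) = 53; answer 53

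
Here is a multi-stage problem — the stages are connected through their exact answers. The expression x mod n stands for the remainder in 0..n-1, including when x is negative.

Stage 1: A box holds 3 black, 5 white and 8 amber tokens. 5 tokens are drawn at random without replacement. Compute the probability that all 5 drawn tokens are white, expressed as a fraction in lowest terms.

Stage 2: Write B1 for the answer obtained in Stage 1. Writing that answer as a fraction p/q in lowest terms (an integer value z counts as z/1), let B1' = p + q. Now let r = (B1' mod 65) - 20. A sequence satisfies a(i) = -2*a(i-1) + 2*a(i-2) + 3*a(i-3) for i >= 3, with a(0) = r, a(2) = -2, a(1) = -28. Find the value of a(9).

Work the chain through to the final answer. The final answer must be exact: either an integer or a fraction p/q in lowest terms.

-5686

Stage 1: total draws C(16,5) = 4368; favorable C(5,5) = 1; P = 1/4368; answer 1/4368
Stage 2: B1 = 1/4368; threaded value p + q = 4369; r = -6; a(3) = -2*(-2) + 2*(-28) + 3*(-6) = -70; iterating: a(3)=-70, a(4)=52, a(5)=-250, a(6)=394, a(7)=-1132, a(8)=2302, a(9)=-5686; answer -5686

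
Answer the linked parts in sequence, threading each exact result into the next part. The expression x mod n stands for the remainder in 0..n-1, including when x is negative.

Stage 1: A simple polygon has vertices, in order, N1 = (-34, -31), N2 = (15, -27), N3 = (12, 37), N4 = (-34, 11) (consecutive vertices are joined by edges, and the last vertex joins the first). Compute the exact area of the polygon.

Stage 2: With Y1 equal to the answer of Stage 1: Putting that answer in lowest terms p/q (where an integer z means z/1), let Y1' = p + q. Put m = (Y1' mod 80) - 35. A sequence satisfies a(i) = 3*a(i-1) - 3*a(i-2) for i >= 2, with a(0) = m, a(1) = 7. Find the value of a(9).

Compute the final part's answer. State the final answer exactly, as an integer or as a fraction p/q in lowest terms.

Stage 1: cross terms: (-34*-27 - 15*-31)=1383, (15*37 - 12*-27)=879, (12*11 - -34*37)=1390, (-34*-31 - -34*11)=1428; twice the area = |5080| = 5080; area = 2540; answer 2540
Stage 2: Y1 = 2540; threaded value p + q = 2541; m = 26; a(2) = 3*(7) - 3*(26) = -57; iterating: a(2)=-57, a(3)=-192, a(4)=-405, a(5)=-639, a(6)=-702, a(7)=-189, a(8)=1539, a(9)=5184; answer 5184

5184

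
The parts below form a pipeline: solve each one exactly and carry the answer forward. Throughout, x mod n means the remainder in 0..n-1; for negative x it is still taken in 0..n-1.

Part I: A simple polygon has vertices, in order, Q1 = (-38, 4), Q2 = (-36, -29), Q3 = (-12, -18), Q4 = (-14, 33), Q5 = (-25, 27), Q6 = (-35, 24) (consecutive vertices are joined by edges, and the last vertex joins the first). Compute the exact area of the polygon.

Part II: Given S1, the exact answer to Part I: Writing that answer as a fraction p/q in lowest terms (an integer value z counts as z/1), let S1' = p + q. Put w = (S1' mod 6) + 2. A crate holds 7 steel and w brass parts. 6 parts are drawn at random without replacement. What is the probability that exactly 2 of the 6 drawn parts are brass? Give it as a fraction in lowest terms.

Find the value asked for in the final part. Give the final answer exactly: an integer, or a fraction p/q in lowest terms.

5/11

Part I: cross terms: (-38*-29 - -36*4)=1246, (-36*-18 - -12*-29)=300, (-12*33 - -14*-18)=-648, (-14*27 - -25*33)=447, (-25*24 - -35*27)=345, (-35*4 - -38*24)=772; twice the area = |2462| = 2462; area = 1231; answer 1231
Part II: S1 = 1231; threaded value p + q = 1232; w = 4; total draws C(11,6) = 462; favorable C(4,2)*C(7,4) = 210; P = 5/11; answer 5/11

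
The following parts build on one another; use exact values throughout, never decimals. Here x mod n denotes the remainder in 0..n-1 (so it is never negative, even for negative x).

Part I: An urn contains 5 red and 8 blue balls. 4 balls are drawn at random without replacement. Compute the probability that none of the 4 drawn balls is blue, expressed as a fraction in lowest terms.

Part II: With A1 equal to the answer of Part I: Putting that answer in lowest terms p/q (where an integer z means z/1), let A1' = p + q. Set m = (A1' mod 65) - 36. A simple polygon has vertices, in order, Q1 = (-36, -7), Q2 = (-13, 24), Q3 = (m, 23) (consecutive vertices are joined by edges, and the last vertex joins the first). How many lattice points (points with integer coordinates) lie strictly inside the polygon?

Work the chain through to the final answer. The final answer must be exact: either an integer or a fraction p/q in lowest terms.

Part I: total draws C(13,4) = 715; favorable C(5,4) = 5; P = 1/143; answer 1/143
Part II: A1 = 1/143; threaded value p + q = 144; m = -22; cross terms: (-36*24 - -13*-7)=-955, (-13*23 - -22*24)=229, (-22*-7 - -36*23)=982; twice the area = |256| = 256; area = 128; boundary points = 1 + 1 + 2 = 4; strictly interior points = area - boundary/2 + 1 = 127; answer 127

127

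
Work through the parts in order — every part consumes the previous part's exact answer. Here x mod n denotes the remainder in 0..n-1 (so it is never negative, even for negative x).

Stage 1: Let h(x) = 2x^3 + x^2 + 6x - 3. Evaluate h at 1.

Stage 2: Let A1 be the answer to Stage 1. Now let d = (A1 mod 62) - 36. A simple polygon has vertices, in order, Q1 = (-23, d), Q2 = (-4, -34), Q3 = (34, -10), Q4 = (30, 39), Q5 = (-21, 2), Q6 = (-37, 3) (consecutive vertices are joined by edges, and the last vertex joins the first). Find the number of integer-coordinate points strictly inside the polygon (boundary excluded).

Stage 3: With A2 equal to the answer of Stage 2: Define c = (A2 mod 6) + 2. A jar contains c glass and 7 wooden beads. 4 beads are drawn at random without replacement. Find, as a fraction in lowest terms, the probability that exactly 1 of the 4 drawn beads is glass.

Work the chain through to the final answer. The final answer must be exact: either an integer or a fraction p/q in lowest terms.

Stage 1: 2*(1)^3 + 1*(1)^2 + 6*(1)^1 - 3 = (2) + (1) + (6) + (-3) = 6; answer 6
Stage 2: A1 = 6; d = -30; cross terms: (-23*-34 - -4*-30)=662, (-4*-10 - 34*-34)=1196, (34*39 - 30*-10)=1626, (30*2 - -21*39)=879, (-21*3 - -37*2)=11, (-37*-30 - -23*3)=1179; twice the area = |5553| = 5553; area = 5553/2; boundary points = 1 + 2 + 1 + 1 + 1 + 1 = 7; strictly interior points = area - boundary/2 + 1 = 2774; answer 2774
Stage 3: A2 = 2774; c = 4; total draws C(11,4) = 330; favorable C(4,1)*C(7,3) = 140; P = 14/33; answer 14/33

14/33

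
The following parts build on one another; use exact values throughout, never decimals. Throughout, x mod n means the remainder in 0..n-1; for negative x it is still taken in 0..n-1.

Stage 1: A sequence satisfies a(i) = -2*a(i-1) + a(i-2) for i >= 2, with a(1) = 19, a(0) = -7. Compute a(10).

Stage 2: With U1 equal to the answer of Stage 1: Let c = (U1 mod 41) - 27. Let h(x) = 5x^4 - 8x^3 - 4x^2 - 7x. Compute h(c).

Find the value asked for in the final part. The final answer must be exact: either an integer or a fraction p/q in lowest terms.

Stage 1: a(2) = -2*(19) + 1*(-7) = -45; iterating: a(2)=-45, a(3)=109, a(4)=-263, a(5)=635, a(6)=-1533, a(7)=3701, a(8)=-8935, a(9)=21571, a(10)=-52077; answer -52077
Stage 2: U1 = -52077; c = 7; 5*(7)^4 - 8*(7)^3 - 4*(7)^2 - 7*(7)^1 = (12005) + (-2744) + (-196) + (-49) = 9016; answer 9016

9016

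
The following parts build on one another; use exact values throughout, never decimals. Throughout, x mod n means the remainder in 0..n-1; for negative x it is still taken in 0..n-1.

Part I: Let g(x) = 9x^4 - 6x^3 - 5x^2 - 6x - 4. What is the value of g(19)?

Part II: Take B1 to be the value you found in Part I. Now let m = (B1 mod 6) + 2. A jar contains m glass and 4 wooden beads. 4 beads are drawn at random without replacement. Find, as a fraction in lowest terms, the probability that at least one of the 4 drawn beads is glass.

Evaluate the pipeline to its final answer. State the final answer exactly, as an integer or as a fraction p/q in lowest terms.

Part I: 9*(19)^4 - 6*(19)^3 - 5*(19)^2 - 6*(19)^1 - 4 = (1172889) + (-41154) + (-1805) + (-114) + (-4) = 1129812; answer 1129812
Part II: B1 = 1129812; m = 2; total draws C(6,4) = 15; complement C(4,4) = 1; favorable 15 - 1 = 14; P = 14/15; answer 14/15

14/15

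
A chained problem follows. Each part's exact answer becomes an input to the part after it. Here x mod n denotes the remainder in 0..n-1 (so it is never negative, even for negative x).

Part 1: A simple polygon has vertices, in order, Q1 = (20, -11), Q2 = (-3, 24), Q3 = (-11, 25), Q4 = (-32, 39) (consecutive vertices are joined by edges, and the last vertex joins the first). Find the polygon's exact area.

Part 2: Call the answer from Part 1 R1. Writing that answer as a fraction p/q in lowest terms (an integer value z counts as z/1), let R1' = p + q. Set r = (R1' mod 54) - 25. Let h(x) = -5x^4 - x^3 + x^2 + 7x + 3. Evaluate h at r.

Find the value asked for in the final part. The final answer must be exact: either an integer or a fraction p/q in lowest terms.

Part 1: cross terms: (20*24 - -3*-11)=447, (-3*25 - -11*24)=189, (-11*39 - -32*25)=371, (-32*-11 - 20*39)=-428; twice the area = |579| = 579; area = 579/2; answer 579/2
Part 2: R1 = 579/2; threaded value p + q = 581; r = 16; -5*(16)^4 - 1*(16)^3 + 1*(16)^2 + 7*(16)^1 + 3 = (-327680) + (-4096) + (256) + (112) + (3) = -331405; answer -331405

-331405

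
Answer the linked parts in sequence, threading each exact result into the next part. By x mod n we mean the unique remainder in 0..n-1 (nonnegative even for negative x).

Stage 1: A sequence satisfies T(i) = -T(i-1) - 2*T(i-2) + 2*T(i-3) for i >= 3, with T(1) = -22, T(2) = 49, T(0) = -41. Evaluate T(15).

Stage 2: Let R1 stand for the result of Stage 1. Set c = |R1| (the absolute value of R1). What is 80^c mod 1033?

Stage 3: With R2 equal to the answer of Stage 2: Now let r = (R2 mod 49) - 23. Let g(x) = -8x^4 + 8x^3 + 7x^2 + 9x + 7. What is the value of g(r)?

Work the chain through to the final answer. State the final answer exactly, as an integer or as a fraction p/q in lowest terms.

-1341373

Stage 1: T(3) = -1*(49) - 2*(-22) + 2*(-41) = -87; iterating: T(3)=-87, T(4)=-55, T(5)=327, T(6)=-391, T(7)=-373, T(8)=1809, T(9)=-1845, T(10)=-2519, T(11)=9827, T(12)=-8479, T(13)=-16213, T(14)=52825, T(15)=-37357; answer -37357
Stage 2: R1 = -37357; c = 37357; squarings mod 1033: 80^1=80, 80^2=202, 80^4=517, 80^8=775, 80^16=452, 80^32=803, 80^64=217, 80^128=604, 80^256=167, 80^512=1031, 80^1024=4, 80^2048=16, 80^4096=256, 80^8192=457, 80^16384=183, 80^32768=433; 80^37357 = 80^1 * 80^4 * 80^8 * 80^32 * 80^64 * 80^128 * 80^256 * 80^4096 * 80^32768 = 836 (mod 1033); answer 836
Stage 3: R2 = 836; r = -20; -8*(-20)^4 + 8*(-20)^3 + 7*(-20)^2 + 9*(-20)^1 + 7 = (-1280000) + (-64000) + (2800) + (-180) + (7) = -1341373; answer -1341373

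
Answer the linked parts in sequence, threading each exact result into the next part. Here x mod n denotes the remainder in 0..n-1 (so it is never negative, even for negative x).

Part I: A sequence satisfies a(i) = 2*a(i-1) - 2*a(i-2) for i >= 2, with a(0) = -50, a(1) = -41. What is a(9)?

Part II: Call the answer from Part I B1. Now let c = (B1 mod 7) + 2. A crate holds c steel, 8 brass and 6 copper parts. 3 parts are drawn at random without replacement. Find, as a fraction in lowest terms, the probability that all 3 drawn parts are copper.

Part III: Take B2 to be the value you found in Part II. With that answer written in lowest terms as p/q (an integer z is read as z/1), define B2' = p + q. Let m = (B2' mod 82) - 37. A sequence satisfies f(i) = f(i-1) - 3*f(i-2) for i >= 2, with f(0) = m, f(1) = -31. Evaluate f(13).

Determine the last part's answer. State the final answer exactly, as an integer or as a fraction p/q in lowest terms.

Part I: a(2) = 2*(-41) - 2*(-50) = 18; iterating: a(2)=18, a(3)=118, a(4)=200, a(5)=164, a(6)=-72, a(7)=-472, a(8)=-800, a(9)=-656; answer -656
Part II: B1 = -656; c = 4; total draws C(18,3) = 816; favorable C(6,3) = 20; P = 5/204; answer 5/204
Part III: B2 = 5/204; threaded value p + q = 209; m = 8; f(2) = 1*(-31) - 3*(8) = -55; iterating: f(2)=-55, f(3)=38, f(4)=203, f(5)=89, f(6)=-520, f(7)=-787, f(8)=773, f(9)=3134, f(10)=815, f(11)=-8587, f(12)=-11032, f(13)=14729; answer 14729

14729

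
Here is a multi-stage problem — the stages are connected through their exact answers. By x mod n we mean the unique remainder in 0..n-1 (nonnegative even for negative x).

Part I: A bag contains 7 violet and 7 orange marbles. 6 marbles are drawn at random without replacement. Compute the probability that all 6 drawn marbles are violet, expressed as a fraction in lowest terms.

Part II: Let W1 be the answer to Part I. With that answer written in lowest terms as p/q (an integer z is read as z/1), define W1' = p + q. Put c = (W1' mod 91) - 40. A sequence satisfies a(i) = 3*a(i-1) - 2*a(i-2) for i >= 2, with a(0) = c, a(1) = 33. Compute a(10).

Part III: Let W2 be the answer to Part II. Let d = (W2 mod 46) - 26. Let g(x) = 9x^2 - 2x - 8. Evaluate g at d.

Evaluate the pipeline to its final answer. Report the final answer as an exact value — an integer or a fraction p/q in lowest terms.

2047

Part I: total draws C(14,6) = 3003; favorable C(7,6) = 7; P = 1/429; answer 1/429
Part II: W1 = 1/429; threaded value p + q = 430; c = 26; a(2) = 3*(33) - 2*(26) = 47; iterating: a(2)=47, a(3)=75, a(4)=131, a(5)=243, a(6)=467, a(7)=915, a(8)=1811, a(9)=3603, a(10)=7187; answer 7187
Part III: W2 = 7187; d = -15; 9*(-15)^2 - 2*(-15)^1 - 8 = (2025) + (30) + (-8) = 2047; answer 2047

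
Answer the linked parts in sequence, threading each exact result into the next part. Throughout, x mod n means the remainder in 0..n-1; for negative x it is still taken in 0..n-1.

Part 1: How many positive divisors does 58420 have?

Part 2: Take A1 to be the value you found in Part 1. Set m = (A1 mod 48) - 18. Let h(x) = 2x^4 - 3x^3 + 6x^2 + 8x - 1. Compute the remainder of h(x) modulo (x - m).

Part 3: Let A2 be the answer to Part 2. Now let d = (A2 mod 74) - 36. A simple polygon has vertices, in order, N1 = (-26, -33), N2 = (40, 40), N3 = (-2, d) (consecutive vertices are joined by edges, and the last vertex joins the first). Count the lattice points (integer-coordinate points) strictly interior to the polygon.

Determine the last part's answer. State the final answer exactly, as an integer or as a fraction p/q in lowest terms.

Part 1: 58420 = 2^2 * 5 * 23 * 127; number of divisors = (2+1) * (1+1) * (1+1) * (1+1) = 24; answer 24
Part 2: A1 = 24; m = 6; remainder = value at the root: 2*(6)^4 - 3*(6)^3 + 6*(6)^2 + 8*(6)^1 - 1 = (2592) + (-648) + (216) + (48) + (-1) = 2207; answer 2207
Part 3: A2 = 2207; d = 25; cross terms: (-26*40 - 40*-33)=280, (40*25 - -2*40)=1080, (-2*-33 - -26*25)=716; twice the area = |2076| = 2076; area = 1038; boundary points = 1 + 3 + 2 = 6; strictly interior points = area - boundary/2 + 1 = 1036; answer 1036

1036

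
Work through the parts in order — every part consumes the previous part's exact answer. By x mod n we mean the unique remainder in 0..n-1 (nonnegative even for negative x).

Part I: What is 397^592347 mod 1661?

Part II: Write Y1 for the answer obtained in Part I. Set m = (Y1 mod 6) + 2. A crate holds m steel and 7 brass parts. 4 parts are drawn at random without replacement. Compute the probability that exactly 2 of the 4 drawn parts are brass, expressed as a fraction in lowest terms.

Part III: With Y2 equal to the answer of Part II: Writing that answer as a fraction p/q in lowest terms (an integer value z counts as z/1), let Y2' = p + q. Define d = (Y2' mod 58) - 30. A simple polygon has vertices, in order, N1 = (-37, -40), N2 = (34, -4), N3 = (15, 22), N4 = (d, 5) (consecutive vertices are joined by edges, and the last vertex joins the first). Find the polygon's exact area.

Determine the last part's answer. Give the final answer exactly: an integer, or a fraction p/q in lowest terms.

Part I: squarings mod 1661: 397^1=397, 397^2=1475, 397^4=1376, 397^8=1497, 397^16=320, 397^32=1079, 397^64=1541, 397^128=1112, 397^256=760, 397^512=1233, 397^1024=474, 397^2048=441, 397^4096=144, 397^8192=804, 397^16384=287, 397^32768=980, 397^65536=342, 397^131072=694, 397^262144=1607, 397^524288=1255; 397^592347 = 397^1 * 397^2 * 397^8 * 397^16 * 397^64 * 397^128 * 397^256 * 397^2048 * 397^65536 * 397^524288 = 1409 (mod 1661); answer 1409
Part II: Y1 = 1409; m = 7; total draws C(14,4) = 1001; favorable C(7,2)*C(7,2) = 441; P = 63/143; answer 63/143
Part III: Y2 = 63/143; threaded value p + q = 206; d = 2; cross terms: (-37*-4 - 34*-40)=1508, (34*22 - 15*-4)=808, (15*5 - 2*22)=31, (2*-40 - -37*5)=105; twice the area = |2452| = 2452; area = 1226; answer 1226

1226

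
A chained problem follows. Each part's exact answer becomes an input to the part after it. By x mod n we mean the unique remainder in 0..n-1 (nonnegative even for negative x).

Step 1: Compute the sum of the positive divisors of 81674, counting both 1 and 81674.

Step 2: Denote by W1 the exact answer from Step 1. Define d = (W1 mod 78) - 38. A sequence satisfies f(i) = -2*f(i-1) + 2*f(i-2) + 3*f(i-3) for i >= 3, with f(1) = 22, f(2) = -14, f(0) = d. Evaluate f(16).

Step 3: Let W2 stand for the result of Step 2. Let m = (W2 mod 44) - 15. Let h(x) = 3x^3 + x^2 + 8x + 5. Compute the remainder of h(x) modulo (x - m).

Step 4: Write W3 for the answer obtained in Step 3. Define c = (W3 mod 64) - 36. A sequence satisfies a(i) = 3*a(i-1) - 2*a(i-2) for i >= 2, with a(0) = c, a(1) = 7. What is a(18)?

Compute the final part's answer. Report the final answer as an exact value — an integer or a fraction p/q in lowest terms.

-4194265

Step 1: 81674 = 2 * 97 * 421; sigma = (1 + 2) * (1 + 97) * (1 + 421) = 3 * 98 * 422 = 124068; answer 124068
Step 2: W1 = 124068; d = 10; f(3) = -2*(-14) + 2*(22) + 3*(10) = 102; iterating: f(3)=102, f(4)=-166, f(5)=494, f(6)=-1014, f(7)=2518, f(8)=-5582, f(9)=13158, f(10)=-29926, f(11)=69422, f(12)=-159222, f(13)=367510, f(14)=-845198, f(15)=1947750, f(16)=-4483366; answer -4483366
Step 3: W2 = -4483366; m = -1; remainder = value at the root: 3*(-1)^3 + 1*(-1)^2 + 8*(-1)^1 + 5 = (-3) + (1) + (-8) + (5) = -5; answer -5
Step 4: W3 = -5; c = 23; a(2) = 3*(7) - 2*(23) = -25; iterating: a(2)=-25, a(3)=-89, a(4)=-217, a(5)=-473, a(6)=-985, a(7)=-2009, a(8)=-4057, a(9)=-8153, a(10)=-16345, a(11)=-32729, a(12)=-65497, a(13)=-131033, a(14)=-262105, a(15)=-524249, a(16)=-1048537, a(17)=-2097113, a(18)=-4194265; answer -4194265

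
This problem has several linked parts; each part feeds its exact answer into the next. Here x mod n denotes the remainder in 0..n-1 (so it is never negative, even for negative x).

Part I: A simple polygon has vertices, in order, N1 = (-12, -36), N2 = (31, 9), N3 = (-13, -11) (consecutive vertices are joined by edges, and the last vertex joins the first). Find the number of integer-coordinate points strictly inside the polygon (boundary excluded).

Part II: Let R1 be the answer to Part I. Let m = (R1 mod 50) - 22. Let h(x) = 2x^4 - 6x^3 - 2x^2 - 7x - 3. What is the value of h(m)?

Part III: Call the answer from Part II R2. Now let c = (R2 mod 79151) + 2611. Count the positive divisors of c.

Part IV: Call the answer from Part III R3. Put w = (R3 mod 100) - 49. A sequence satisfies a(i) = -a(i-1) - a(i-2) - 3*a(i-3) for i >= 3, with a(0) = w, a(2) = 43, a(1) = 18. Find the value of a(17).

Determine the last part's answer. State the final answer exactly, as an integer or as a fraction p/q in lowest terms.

Part I: cross terms: (-12*9 - 31*-36)=1008, (31*-11 - -13*9)=-224, (-13*-36 - -12*-11)=336; twice the area = |1120| = 1120; area = 560; boundary points = 1 + 4 + 1 = 6; strictly interior points = area - boundary/2 + 1 = 558; answer 558
Part II: R1 = 558; m = -14; 2*(-14)^4 - 6*(-14)^3 - 2*(-14)^2 - 7*(-14)^1 - 3 = (76832) + (16464) + (-392) + (98) + (-3) = 92999; answer 92999
Part III: R2 = 92999; c = 16459; 16459 = 109 * 151; number of divisors = (1+1) * (1+1) = 4; answer 4
Part IV: R3 = 4; w = -45; a(3) = -1*(43) - 1*(18) - 3*(-45) = 74; iterating: a(3)=74, a(4)=-171, a(5)=-32, a(6)=-19, a(7)=564, a(8)=-449, a(9)=-58, a(10)=-1185, a(11)=2590, a(12)=-1231, a(13)=2196, a(14)=-8735, a(15)=10232, a(16)=-8085, a(17)=24058; answer 24058

24058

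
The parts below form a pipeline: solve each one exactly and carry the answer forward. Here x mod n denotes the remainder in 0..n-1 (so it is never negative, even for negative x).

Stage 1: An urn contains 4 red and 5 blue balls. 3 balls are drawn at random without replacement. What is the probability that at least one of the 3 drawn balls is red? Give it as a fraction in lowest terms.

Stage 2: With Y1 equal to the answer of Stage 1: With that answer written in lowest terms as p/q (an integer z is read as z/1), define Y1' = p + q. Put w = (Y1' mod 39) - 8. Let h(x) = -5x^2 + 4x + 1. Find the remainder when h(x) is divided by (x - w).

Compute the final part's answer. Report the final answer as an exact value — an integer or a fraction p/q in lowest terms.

-272

Stage 1: total draws C(9,3) = 84; complement C(5,3) = 10; favorable 84 - 10 = 74; P = 37/42; answer 37/42
Stage 2: Y1 = 37/42; threaded value p + q = 79; w = -7; remainder = value at the root: -5*(-7)^2 + 4*(-7)^1 + 1 = (-245) + (-28) + (1) = -272; answer -272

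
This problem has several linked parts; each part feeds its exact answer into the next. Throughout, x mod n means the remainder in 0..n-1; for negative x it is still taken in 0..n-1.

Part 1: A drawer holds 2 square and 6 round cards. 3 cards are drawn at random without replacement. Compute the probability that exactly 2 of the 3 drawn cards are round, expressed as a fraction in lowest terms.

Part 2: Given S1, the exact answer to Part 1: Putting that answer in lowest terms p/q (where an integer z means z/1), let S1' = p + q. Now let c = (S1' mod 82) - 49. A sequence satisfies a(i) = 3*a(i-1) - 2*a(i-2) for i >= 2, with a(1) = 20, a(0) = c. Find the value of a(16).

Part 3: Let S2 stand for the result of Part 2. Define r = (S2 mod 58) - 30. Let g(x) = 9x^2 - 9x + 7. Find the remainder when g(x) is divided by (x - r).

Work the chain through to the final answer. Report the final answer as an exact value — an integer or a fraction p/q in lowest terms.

511

Part 1: total draws C(8,3) = 56; favorable C(6,2)*C(2,1) = 30; P = 15/28; answer 15/28
Part 2: S1 = 15/28; threaded value p + q = 43; c = -6; a(2) = 3*(20) - 2*(-6) = 72; iterating: a(2)=72, a(3)=176, a(4)=384, a(5)=800, a(6)=1632, a(7)=3296, a(8)=6624, a(9)=13280, a(10)=26592, a(11)=53216, a(12)=106464, a(13)=212960, a(14)=425952, a(15)=851936, a(16)=1703904; answer 1703904
Part 3: S2 = 1703904; r = 8; remainder = value at the root: 9*(8)^2 - 9*(8)^1 + 7 = (576) + (-72) + (7) = 511; answer 511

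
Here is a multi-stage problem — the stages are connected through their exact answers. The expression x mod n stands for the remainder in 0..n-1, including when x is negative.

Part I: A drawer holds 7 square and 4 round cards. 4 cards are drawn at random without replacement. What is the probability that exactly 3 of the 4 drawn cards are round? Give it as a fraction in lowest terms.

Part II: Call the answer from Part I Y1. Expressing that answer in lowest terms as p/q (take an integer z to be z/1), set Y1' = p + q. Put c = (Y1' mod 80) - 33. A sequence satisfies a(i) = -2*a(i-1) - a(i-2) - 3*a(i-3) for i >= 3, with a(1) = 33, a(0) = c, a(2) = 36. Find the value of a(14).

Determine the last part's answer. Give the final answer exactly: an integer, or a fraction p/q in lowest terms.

89370

Part I: total draws C(11,4) = 330; favorable C(4,3)*C(7,1) = 28; P = 14/165; answer 14/165
Part II: Y1 = 14/165; threaded value p + q = 179; c = -14; a(3) = -2*(36) - 1*(33) - 3*(-14) = -63; iterating: a(3)=-63, a(4)=-9, a(5)=-27, a(6)=252, a(7)=-450, a(8)=729, a(9)=-1764, a(10)=4149, a(11)=-8721, a(12)=18585, a(13)=-40896, a(14)=89370; answer 89370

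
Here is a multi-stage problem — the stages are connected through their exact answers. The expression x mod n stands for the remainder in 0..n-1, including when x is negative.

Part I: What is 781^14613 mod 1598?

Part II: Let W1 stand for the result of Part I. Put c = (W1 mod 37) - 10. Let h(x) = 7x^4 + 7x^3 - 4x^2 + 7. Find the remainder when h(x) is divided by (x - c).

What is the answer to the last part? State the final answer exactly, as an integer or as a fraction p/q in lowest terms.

2041947

Part I: squarings mod 1598: 781^1=781, 781^2=1123, 781^4=307, 781^8=1565, 781^16=1089, 781^32=205, 781^64=477, 781^128=613, 781^256=239, 781^512=1191, 781^1024=1055, 781^2048=817, 781^4096=1123, 781^8192=307; 781^14613 = 781^1 * 781^4 * 781^16 * 781^256 * 781^2048 * 781^4096 * 781^8192 = 33 (mod 1598); answer 33
Part II: W1 = 33; c = 23; remainder = value at the root: 7*(23)^4 + 7*(23)^3 - 4*(23)^2 + 7 = (1958887) + (85169) + (-2116) + (7) = 2041947; answer 2041947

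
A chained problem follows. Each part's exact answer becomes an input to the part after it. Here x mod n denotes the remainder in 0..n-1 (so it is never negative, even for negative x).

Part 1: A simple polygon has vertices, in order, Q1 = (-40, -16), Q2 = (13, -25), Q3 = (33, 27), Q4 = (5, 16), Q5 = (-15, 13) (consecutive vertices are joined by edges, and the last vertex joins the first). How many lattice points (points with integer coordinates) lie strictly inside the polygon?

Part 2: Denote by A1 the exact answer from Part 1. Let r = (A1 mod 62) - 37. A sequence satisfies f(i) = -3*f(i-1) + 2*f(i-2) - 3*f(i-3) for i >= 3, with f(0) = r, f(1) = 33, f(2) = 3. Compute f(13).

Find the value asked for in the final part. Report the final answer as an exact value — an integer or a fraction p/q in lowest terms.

7899684

Part 1: cross terms: (-40*-25 - 13*-16)=1208, (13*27 - 33*-25)=1176, (33*16 - 5*27)=393, (5*13 - -15*16)=305, (-15*-16 - -40*13)=760; twice the area = |3842| = 3842; area = 1921; boundary points = 1 + 4 + 1 + 1 + 1 = 8; strictly interior points = area - boundary/2 + 1 = 1918; answer 1918
Part 2: A1 = 1918; r = 21; f(3) = -3*(3) + 2*(33) - 3*(21) = -6; iterating: f(3)=-6, f(4)=-75, f(5)=204, f(6)=-744, f(7)=2865, f(8)=-10695, f(9)=40047, f(10)=-150126, f(11)=562557, f(12)=-2108064, f(13)=7899684; answer 7899684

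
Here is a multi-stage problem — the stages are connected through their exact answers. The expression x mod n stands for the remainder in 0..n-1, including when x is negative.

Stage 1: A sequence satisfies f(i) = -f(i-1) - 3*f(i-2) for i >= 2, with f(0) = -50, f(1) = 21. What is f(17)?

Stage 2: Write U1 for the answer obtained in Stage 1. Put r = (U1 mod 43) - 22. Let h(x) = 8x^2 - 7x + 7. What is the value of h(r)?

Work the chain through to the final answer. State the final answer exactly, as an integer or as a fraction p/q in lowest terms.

3347

Stage 1: f(2) = -1*(21) - 3*(-50) = 129; iterating: f(2)=129, f(3)=-192, f(4)=-195, f(5)=771, f(6)=-186, f(7)=-2127, f(8)=2685, f(9)=3696, f(10)=-11751, f(11)=663, f(12)=34590, f(13)=-36579, f(14)=-67191, f(15)=176928, f(16)=24645, f(17)=-555429; answer -555429
Stage 2: U1 = -555429; r = -20; 8*(-20)^2 - 7*(-20)^1 + 7 = (3200) + (140) + (7) = 3347; answer 3347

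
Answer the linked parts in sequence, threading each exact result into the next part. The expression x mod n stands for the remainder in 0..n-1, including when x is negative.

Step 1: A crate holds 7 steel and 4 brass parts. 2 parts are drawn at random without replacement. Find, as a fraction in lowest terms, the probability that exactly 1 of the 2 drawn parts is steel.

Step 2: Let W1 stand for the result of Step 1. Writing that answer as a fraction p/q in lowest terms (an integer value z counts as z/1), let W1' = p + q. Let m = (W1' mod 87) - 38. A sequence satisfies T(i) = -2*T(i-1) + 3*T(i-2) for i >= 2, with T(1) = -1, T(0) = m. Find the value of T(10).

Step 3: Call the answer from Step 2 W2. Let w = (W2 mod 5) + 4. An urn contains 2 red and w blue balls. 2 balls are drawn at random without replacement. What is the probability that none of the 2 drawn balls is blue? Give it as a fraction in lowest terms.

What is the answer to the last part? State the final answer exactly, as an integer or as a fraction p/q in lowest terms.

1/28

Step 1: total draws C(11,2) = 55; favorable C(7,1)*C(4,1) = 28; P = 28/55; answer 28/55
Step 2: W1 = 28/55; threaded value p + q = 83; m = 45; T(2) = -2*(-1) + 3*(45) = 137; iterating: T(2)=137, T(3)=-277, T(4)=965, T(5)=-2761, T(6)=8417, T(7)=-25117, T(8)=75485, T(9)=-226321, T(10)=679097; answer 679097
Step 3: W2 = 679097; w = 6; total draws C(8,2) = 28; favorable C(2,2) = 1; P = 1/28; answer 1/28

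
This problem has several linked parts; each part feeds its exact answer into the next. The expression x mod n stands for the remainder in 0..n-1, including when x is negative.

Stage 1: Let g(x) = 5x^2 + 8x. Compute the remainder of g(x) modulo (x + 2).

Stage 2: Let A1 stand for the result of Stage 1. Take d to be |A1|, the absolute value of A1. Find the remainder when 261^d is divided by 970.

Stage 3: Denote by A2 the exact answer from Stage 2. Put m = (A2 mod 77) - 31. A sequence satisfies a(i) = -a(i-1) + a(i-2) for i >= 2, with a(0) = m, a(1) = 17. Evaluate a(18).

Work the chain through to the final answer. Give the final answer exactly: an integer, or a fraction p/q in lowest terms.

Stage 1: remainder = value at the root: 5*(-2)^2 + 8*(-2)^1 = (20) + (-16) = 4; answer 4
Stage 2: A1 = 4; d = 4; squarings mod 970: 261^1=261, 261^2=221, 261^4=341; 261^4 = 261^4 = 341 (mod 970); answer 341
Stage 3: A2 = 341; m = 2; a(2) = -1*(17) + 1*(2) = -15; iterating: a(2)=-15, a(3)=32, a(4)=-47, a(5)=79, a(6)=-126, a(7)=205, a(8)=-331, a(9)=536, a(10)=-867, a(11)=1403, a(12)=-2270, a(13)=3673, a(14)=-5943, a(15)=9616, a(16)=-15559, a(17)=25175, a(18)=-40734; answer -40734

-40734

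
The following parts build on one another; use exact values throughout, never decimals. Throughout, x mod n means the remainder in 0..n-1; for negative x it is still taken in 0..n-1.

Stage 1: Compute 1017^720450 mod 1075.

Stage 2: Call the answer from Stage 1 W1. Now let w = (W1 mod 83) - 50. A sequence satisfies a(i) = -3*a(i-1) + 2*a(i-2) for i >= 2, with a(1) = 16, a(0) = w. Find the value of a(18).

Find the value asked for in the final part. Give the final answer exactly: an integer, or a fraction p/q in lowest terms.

Stage 1: squarings mod 1075: 1017^1=1017, 1017^2=139, 1017^4=1046, 1017^8=841, 1017^16=1006, 1017^32=461, 1017^64=746, 1017^128=741, 1017^256=831, 1017^512=411, 1017^1024=146, 1017^2048=891, 1017^4096=531, 1017^8192=311, 1017^16384=1046, 1017^32768=841, 1017^65536=1006, 1017^131072=461, 1017^262144=746, 1017^524288=741; 1017^720450 = 1017^2 * 1017^64 * 1017^512 * 1017^1024 * 1017^2048 * 1017^4096 * 1017^8192 * 1017^16384 * 1017^32768 * 1017^131072 * 1017^524288 = 924 (mod 1075); answer 924
Stage 2: W1 = 924; w = -39; a(2) = -3*(16) + 2*(-39) = -126; iterating: a(2)=-126, a(3)=410, a(4)=-1482, a(5)=5266, a(6)=-18762, a(7)=66818, a(8)=-237978, a(9)=847570, a(10)=-3018666, a(11)=10751138, a(12)=-38290746, a(13)=136374514, a(14)=-485705034, a(15)=1729864130, a(16)=-6161002458, a(17)=21942735634, a(18)=-78150211818; answer -78150211818

-78150211818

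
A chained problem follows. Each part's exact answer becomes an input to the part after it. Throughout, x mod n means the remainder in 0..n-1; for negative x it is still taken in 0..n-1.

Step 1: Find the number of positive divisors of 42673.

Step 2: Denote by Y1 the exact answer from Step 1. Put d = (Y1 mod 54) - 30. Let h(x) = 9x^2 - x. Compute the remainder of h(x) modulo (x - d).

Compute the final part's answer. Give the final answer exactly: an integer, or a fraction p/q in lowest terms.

6110

Step 1: 42673 = 139 * 307; number of divisors = (1+1) * (1+1) = 4; answer 4
Step 2: Y1 = 4; d = -26; remainder = value at the root: 9*(-26)^2 - 1*(-26)^1 = (6084) + (26) = 6110; answer 6110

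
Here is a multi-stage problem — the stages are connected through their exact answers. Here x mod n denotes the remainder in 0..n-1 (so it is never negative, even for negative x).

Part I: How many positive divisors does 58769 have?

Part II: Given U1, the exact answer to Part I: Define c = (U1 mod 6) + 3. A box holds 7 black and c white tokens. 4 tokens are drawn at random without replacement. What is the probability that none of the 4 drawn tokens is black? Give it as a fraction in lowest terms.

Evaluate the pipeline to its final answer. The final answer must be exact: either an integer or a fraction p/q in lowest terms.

Part I: 58769 = 17 * 3457; number of divisors = (1+1) * (1+1) = 4; answer 4
Part II: U1 = 4; c = 7; total draws C(14,4) = 1001; favorable C(7,4) = 35; P = 5/143; answer 5/143

5/143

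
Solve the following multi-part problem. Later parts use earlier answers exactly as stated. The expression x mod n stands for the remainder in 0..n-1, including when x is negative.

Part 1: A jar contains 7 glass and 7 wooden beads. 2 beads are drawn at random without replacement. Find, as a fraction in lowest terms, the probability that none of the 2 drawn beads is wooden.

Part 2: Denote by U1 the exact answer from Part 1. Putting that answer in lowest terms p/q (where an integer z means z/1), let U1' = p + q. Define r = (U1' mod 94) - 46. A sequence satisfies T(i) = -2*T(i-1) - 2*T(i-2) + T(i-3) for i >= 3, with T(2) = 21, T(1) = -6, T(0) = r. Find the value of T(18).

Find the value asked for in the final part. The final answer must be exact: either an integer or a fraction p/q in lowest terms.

114666

Part 1: total draws C(14,2) = 91; favorable C(7,2) = 21; P = 3/13; answer 3/13
Part 2: U1 = 3/13; threaded value p + q = 16; r = -30; T(3) = -2*(21) - 2*(-6) + 1*(-30) = -60; iterating: T(3)=-60, T(4)=72, T(5)=-3, T(6)=-198, T(7)=474, T(8)=-555, T(9)=-36, T(10)=1656, T(11)=-3795, T(12)=4242, T(13)=762, T(14)=-13803, T(15)=30324, T(16)=-32280, T(17)=-9891, T(18)=114666; answer 114666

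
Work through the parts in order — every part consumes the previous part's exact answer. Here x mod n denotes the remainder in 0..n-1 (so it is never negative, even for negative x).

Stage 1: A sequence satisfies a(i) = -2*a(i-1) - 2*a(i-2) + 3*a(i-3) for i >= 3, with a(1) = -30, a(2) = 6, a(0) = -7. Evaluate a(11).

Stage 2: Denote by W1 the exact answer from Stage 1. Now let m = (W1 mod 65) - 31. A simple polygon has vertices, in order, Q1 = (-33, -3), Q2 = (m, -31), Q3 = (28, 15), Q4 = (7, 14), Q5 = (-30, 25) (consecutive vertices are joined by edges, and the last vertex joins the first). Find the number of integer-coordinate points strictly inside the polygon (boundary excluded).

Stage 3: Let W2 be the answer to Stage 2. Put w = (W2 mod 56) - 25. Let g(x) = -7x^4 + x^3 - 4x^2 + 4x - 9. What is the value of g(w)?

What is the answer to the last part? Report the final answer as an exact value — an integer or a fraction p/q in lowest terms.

-1372485

Stage 1: a(3) = -2*(6) - 2*(-30) + 3*(-7) = 27; iterating: a(3)=27, a(4)=-156, a(5)=276, a(6)=-159, a(7)=-702, a(8)=2550, a(9)=-4173, a(10)=1140, a(11)=13716; answer 13716
Stage 2: W1 = 13716; m = -30; cross terms: (-33*-31 - -30*-3)=933, (-30*15 - 28*-31)=418, (28*14 - 7*15)=287, (7*25 - -30*14)=595, (-30*-3 - -33*25)=915; twice the area = |3148| = 3148; area = 1574; boundary points = 1 + 2 + 1 + 1 + 1 = 6; strictly interior points = area - boundary/2 + 1 = 1572; answer 1572
Stage 3: W2 = 1572; w = -21; -7*(-21)^4 + 1*(-21)^3 - 4*(-21)^2 + 4*(-21)^1 - 9 = (-1361367) + (-9261) + (-1764) + (-84) + (-9) = -1372485; answer -1372485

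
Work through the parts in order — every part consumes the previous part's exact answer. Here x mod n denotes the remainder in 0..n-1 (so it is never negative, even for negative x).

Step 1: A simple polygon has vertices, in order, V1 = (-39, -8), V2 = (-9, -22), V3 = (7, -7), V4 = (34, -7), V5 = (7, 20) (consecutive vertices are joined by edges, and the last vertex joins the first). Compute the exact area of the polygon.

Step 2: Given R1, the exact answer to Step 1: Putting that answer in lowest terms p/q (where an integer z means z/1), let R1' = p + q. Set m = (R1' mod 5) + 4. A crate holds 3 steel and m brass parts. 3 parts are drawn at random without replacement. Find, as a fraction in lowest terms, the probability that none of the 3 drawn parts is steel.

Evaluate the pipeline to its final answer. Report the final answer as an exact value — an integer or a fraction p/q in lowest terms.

Step 1: cross terms: (-39*-22 - -9*-8)=786, (-9*-7 - 7*-22)=217, (7*-7 - 34*-7)=189, (34*20 - 7*-7)=729, (7*-8 - -39*20)=724; twice the area = |2645| = 2645; area = 2645/2; answer 2645/2
Step 2: R1 = 2645/2; threaded value p + q = 2647; m = 6; total draws C(9,3) = 84; favorable C(6,3) = 20; P = 5/21; answer 5/21

5/21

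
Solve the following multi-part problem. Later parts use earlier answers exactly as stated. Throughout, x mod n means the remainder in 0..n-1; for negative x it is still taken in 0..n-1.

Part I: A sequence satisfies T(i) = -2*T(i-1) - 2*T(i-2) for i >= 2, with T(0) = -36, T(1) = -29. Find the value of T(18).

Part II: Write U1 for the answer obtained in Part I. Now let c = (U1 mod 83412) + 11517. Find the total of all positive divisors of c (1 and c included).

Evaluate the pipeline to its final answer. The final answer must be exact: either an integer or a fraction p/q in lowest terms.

Part I: T(2) = -2*(-29) - 2*(-36) = 130; iterating: T(2)=130, T(3)=-202, T(4)=144, T(5)=116, T(6)=-520, T(7)=808, T(8)=-576, T(9)=-464, T(10)=2080, T(11)=-3232, T(12)=2304, T(13)=1856, T(14)=-8320, T(15)=12928, T(16)=-9216, T(17)=-7424, T(18)=33280; answer 33280
Part II: U1 = 33280; c = 44797; 44797 is prime, so its only divisors are 1 and 44797; sigma = 1 + 44797 = 44798; answer 44798

44798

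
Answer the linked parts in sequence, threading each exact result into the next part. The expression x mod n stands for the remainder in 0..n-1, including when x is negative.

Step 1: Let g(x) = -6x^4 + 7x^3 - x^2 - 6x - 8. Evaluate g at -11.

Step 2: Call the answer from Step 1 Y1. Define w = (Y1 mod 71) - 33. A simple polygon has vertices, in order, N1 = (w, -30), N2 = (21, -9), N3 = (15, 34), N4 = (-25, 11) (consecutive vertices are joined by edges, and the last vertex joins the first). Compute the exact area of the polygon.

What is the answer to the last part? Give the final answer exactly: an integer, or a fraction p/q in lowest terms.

Step 1: -6*(-11)^4 + 7*(-11)^3 - 1*(-11)^2 - 6*(-11)^1 - 8 = (-87846) + (-9317) + (-121) + (66) + (-8) = -97226; answer -97226
Step 2: Y1 = -97226; w = 11; cross terms: (11*-9 - 21*-30)=531, (21*34 - 15*-9)=849, (15*11 - -25*34)=1015, (-25*-30 - 11*11)=629; twice the area = |3024| = 3024; area = 1512; answer 1512

1512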